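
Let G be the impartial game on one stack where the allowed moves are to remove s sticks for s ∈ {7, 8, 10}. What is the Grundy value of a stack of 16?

2

Compute g(0), g(1), … for moves {7, 8, 10}:
k:     0  1  2  3  4  5  6  7  8  9 10 11 12 13 14 15 16
g(k):  0  0  0  0  0  0  0  1  1  1  1  1  1  1  2  2  2
So g(16) = 2.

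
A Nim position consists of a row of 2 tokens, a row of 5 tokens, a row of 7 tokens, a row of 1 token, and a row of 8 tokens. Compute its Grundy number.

Nim-sum: 2 ⊕ 5 ⊕ 7 ⊕ 1 ⊕ 8 = 9.

9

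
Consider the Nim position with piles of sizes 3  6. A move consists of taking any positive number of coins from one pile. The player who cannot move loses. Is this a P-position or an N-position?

N-position

Write each in binary and XOR column by column:
  011  (3)
  110  (6)
  ---
  101  (5)
The nim-sum is 5 ≠ 0, so this is an N-position: the player to move can win.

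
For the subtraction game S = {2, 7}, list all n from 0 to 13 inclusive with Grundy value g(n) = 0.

0, 1, 4, 5, 9, 10, 13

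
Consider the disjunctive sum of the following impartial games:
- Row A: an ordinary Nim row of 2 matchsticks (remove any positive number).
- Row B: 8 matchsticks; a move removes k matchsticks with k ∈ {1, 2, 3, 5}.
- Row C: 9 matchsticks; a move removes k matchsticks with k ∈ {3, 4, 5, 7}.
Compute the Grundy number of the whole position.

1

Row A is a plain Nim row of size 2, so its Grundy value is 2.
For row B, compute g(0), g(1), … with moves {1, 2, 3, 5}:
g(0) = mex{} = 0
g(1) = mex{0} = 1
g(2) = mex{0,1} = 2
g(3) = mex{0,1,2} = 3
g(4) = mex{1,2,3} = 0
g(5) = mex{0,2,3} = 1
g(6) = mex{0,1,3} = 2
g(7) = mex{0,1,2} = 3
g(8) = mex{1,2,3} = 0
So g(8) = 0.
For row C, compute g(0), g(1), … with moves {3, 4, 5, 7}:
g(0) = mex{} = 0
g(1) = mex{} = 0
g(2) = mex{} = 0
g(3) = mex{0} = 1
g(4) = mex{0} = 1
g(5) = mex{0} = 1
g(6) = mex{0,1} = 2
g(7) = mex{0,1} = 2
g(8) = mex{0,1} = 2
g(9) = mex{0,1,2} = 3
So g(9) = 3.
The value of a disjunctive sum is the nim-sum of the parts.
Combined value = 2 XOR 0 XOR 3 = 1.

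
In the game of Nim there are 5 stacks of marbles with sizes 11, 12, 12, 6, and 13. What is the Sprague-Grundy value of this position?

0

Nim-sum: 11 XOR 12 XOR 12 XOR 6 XOR 13 = 0.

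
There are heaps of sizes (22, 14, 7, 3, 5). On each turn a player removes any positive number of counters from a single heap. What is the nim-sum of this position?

Compute the nim-sum pairwise:
22 ^ 14 = 24
24 ^ 7 = 31
31 ^ 3 = 28
28 ^ 5 = 25

25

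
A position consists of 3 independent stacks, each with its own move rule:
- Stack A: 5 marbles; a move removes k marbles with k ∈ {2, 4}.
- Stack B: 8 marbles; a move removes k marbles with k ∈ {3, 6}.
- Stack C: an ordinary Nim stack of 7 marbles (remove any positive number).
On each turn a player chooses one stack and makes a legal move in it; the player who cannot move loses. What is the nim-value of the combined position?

7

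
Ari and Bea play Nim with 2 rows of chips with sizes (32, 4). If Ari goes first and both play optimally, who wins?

Ari wins

Nim-sum: 32 ⊕ 4 = 36.
The nim-sum is 36 ≠ 0, so this is an N-position: the player to move can win; Ari has a winning move.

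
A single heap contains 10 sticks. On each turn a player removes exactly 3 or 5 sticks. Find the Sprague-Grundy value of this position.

Build the Grundy sequence with g(k) = mex{g(k−s) : s ∈ {3, 5}, s ≤ k}:
k:     0  1  2  3  4  5  6  7  8  9 10
g(k):  0  0  0  1  1  1  2  2  0  0  0
So g(10) = 0.

0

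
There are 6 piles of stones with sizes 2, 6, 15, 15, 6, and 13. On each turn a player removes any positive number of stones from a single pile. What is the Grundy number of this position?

Compute the nim-sum pairwise:
2 XOR 6 = 4
4 XOR 15 = 11
11 XOR 15 = 4
4 XOR 6 = 2
2 XOR 13 = 15

15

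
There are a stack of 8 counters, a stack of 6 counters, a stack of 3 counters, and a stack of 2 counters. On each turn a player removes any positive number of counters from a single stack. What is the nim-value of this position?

15

Bitwise XOR of the heap sizes:
  1000  (8)
  0110  (6)
  0011  (3)
  0010  (2)
  ----
  1111  (15)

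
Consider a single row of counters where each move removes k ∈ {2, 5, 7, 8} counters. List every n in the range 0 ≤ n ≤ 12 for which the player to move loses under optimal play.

0, 1, 4, 10

Grundy values for subtraction set {2, 5, 7, 8}:
g(0) = mex{} = 0
g(1) = mex{} = 0
g(2) = mex{0} = 1
g(3) = mex{0} = 1
g(4) = mex{1} = 0
g(5) = mex{0,1} = 2
g(6) = mex{0} = 1
g(7) = mex{0,1,2} = 3
g(8) = mex{0,1} = 2
g(9) = mex{0,1,3} = 2
g(10) = mex{1,2} = 0
g(11) = mex{0,1,2} = 3
g(12) = mex{0,2,3} = 1
The P-positions (g = 0) in 0..12 are 0, 1, 4, 10.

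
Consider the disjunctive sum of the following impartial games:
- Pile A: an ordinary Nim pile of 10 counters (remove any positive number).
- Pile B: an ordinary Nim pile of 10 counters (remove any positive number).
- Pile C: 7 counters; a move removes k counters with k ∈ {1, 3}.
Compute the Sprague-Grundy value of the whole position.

Pile A is a plain Nim pile of size 10, so its Grundy value is 10.
Pile B is a plain Nim pile of size 10, so its Grundy value is 10.
For pile C, compute g(0), g(1), … with moves {1, 3}:
k:     0  1  2  3  4  5  6  7
g(k):  0  1  0  1  0  1  0  1
So g(7) = 1.
By the Sprague-Grundy theorem, the Grundy value of a sum of independent games is the XOR of the component values.
Combined value = 10 ⊕ 10 ⊕ 1 = 1.

1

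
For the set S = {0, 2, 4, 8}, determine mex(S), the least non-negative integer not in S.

1

0 is in the set but 1 is not, so the mex is 1.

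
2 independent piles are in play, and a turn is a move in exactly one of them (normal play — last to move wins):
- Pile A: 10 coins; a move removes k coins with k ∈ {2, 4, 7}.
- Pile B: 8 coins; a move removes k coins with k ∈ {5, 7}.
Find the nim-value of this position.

3

For pile A, compute g(0), g(1), … with moves {2, 4, 7}:
g(0) = mex{} = 0
g(1) = mex{} = 0
g(2) = mex{0} = 1
g(3) = mex{0} = 1
g(4) = mex{0,1} = 2
g(5) = mex{0,1} = 2
g(6) = mex{1,2} = 0
g(7) = mex{0,1,2} = 3
g(8) = mex{0,2} = 1
g(9) = mex{1,2,3} = 0
g(10) = mex{0,1} = 2
So g(10) = 2.
Grundy values for pile B (subtraction set {5, 7}):
k:     0  1  2  3  4  5  6  7  8
g(k):  0  0  0  0  0  1  1  1  1
So g(8) = 1.
By the Sprague-Grundy theorem, the Grundy value of a sum of independent games is the XOR of the component values.
Combined value = 2 ⊕ 1 = 3.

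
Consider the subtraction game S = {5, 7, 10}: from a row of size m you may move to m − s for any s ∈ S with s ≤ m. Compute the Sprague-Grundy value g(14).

Grundy values for subtraction set {5, 7, 10}:
g(0) = mex{} = 0
g(1) = mex{} = 0
g(2) = mex{} = 0
g(3) = mex{} = 0
g(4) = mex{} = 0
g(5) = mex{0} = 1
g(6) = mex{0} = 1
g(7) = mex{0} = 1
g(8) = mex{0} = 1
g(9) = mex{0} = 1
g(10) = mex{0,1} = 2
g(11) = mex{0,1} = 2
g(12) = mex{0,1} = 2
g(13) = mex{0,1} = 2
g(14) = mex{0,1} = 2
So g(14) = 2.

2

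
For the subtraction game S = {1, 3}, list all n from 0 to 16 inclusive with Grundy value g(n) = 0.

0, 2, 4, 6, 8, 10, 12, 14, 16

Compute g(0), g(1), … for moves {1, 3}:
k:     0  1  2  3  4  5  6  7  8  9 10 11 12 13 14 15 16
g(k):  0  1  0  1  0  1  0  1  0  1  0  1  0  1  0  1  0
The P-positions (g = 0) in 0..16 are 0, 2, 4, 6, 8, 10, 12, 14, 16.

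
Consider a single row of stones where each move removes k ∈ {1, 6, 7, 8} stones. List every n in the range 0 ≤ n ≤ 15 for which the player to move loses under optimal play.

0, 2, 4, 13, 15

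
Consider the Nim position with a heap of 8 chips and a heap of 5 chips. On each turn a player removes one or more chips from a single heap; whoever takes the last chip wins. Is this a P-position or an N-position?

N-position

Write each in binary and XOR column by column:
  1000  (8)
  0101  (5)
  ----
  1101  (13)
The nim-sum is 13 ≠ 0, so this is an N-position: the player to move can win.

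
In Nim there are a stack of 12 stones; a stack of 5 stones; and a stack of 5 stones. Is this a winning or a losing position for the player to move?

Nim-sum: 12 ⊕ 5 ⊕ 5 = 12.
The nim-sum is 12 ≠ 0, so this is an N-position: the player to move can win.

Winning position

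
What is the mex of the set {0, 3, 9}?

0 is in the set but 1 is not, so the mex is 1.

1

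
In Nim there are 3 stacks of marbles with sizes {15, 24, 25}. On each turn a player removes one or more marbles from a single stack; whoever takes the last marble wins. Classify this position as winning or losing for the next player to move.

Nim-sum: 15 ^ 24 ^ 25 = 14.
The nim-sum is 14 ≠ 0, so this is an N-position: the player to move can win.

Winning position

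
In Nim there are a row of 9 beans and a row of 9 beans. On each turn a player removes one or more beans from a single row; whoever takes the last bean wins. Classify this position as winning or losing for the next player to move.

Losing position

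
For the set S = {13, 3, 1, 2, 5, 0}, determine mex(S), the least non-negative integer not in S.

4

The values 0, 1, 2, 3 are all present; 4 is the first non-negative integer missing from the set.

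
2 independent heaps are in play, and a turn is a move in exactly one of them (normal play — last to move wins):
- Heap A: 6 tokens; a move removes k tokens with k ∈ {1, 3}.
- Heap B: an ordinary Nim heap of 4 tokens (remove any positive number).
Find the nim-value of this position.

For heap A, compute g(0), g(1), … with moves {1, 3}:
k:     0  1  2  3  4  5  6
g(k):  0  1  0  1  0  1  0
So g(6) = 0.
Heap B is a plain Nim heap of size 4, so its Grundy value is 4.
The value of a disjunctive sum is the nim-sum of the parts.
Combined value = 0 ⊕ 4 = 4.

4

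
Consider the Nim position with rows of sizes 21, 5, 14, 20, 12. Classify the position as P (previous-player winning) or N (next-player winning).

N-position

Compute the nim-sum pairwise:
21 ⊕ 5 = 16
16 ⊕ 14 = 30
30 ⊕ 20 = 10
10 ⊕ 12 = 6
The nim-sum is 6 ≠ 0, so this is an N-position: the player to move can win.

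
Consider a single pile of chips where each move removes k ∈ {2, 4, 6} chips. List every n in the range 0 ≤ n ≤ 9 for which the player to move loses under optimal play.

Build the Grundy sequence with g(k) = mex{g(k−s) : s ∈ {2, 4, 6}, s ≤ k}:
g(0) = mex{} = 0
g(1) = mex{} = 0
g(2) = mex{0} = 1
g(3) = mex{0} = 1
g(4) = mex{0,1} = 2
g(5) = mex{0,1} = 2
g(6) = mex{0,1,2} = 3
g(7) = mex{0,1,2} = 3
g(8) = mex{1,2,3} = 0
g(9) = mex{1,2,3} = 0
The P-positions (g = 0) in 0..9 are 0, 1, 8, 9.

0, 1, 8, 9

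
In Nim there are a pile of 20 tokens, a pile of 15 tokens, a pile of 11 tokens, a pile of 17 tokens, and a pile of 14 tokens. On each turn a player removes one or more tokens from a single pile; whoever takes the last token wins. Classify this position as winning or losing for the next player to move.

Compute the nim-sum pairwise:
20 ^ 15 = 27
27 ^ 11 = 16
16 ^ 17 = 1
1 ^ 14 = 15
The nim-sum is 15 ≠ 0, so this is an N-position: the player to move can win.

Winning position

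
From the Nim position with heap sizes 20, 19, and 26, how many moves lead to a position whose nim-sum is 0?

3

Nim-sum: 20 ^ 19 ^ 26 = 29.
The overall nim-sum is X = 29. A heap of size p has a winning move iff p XOR X < p (reduce it to p XOR X).
  20: 20 XOR 29 = 9 < 20 — winning move (to 9).
  19: 19 XOR 29 = 14 < 19 — winning move (to 14).
  26: 26 XOR 29 = 7 < 26 — winning move (to 7).
That gives 3 winning moves.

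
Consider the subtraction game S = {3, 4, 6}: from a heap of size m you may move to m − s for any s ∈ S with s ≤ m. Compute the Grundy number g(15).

Build the Grundy sequence with g(k) = mex{g(k−s) : s ∈ {3, 4, 6}, s ≤ k}:
k:     0  1  2  3  4  5  6  7  8  9 10 11 12 13 14 15
g(k):  0  0  0  1  1  1  2  2  2  0  0  0  1  1  1  2
So g(15) = 2.

2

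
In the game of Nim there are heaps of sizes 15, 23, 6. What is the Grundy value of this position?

Nim-sum: 15 XOR 23 XOR 6 = 30.

30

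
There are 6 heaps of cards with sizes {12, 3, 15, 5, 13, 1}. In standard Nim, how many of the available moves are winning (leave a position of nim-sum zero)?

Nim-sum: 12 XOR 3 XOR 15 XOR 5 XOR 13 XOR 1 = 9.
The overall nim-sum is X = 9. A heap of size p has a winning move iff p XOR X < p (reduce it to p XOR X).
  12: 12 XOR 9 = 5 < 12 — winning move (to 5).
  3: 3 XOR 9 = 10 ≥ 3 — no move.
  15: 15 XOR 9 = 6 < 15 — winning move (to 6).
  5: 5 XOR 9 = 12 ≥ 5 — no move.
  13: 13 XOR 9 = 4 < 13 — winning move (to 4).
  1: 1 XOR 9 = 8 ≥ 1 — no move.
That gives 3 winning moves.

3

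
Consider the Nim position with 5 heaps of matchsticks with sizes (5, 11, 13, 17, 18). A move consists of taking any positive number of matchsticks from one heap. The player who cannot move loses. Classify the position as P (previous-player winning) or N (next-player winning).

Compute the nim-sum pairwise:
5 ^ 11 = 14
14 ^ 13 = 3
3 ^ 17 = 18
18 ^ 18 = 0
The nim-sum is 0, so this is a P-position: the player to move is in a losing position under optimal play.

P-position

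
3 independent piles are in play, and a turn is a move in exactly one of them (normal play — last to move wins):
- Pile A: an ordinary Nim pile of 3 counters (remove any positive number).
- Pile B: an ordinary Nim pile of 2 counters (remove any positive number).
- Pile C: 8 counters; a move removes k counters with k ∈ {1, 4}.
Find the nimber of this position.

Pile A is a plain Nim pile of size 3, so its Grundy value is 3.
Pile B is a plain Nim pile of size 2, so its Grundy value is 2.
Grundy values for pile C (subtraction set {1, 4}):
k:     0  1  2  3  4  5  6  7  8
g(k):  0  1  0  1  2  0  1  0  1
So g(8) = 1.
The value of a disjunctive sum is the nim-sum of the parts.
Combined value = 3 XOR 2 XOR 1 = 0.

0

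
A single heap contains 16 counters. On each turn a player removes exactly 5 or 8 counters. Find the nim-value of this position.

0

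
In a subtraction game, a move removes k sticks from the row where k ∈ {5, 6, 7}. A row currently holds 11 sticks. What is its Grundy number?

2

Build the Grundy sequence with g(k) = mex{g(k−s) : s ∈ {5, 6, 7}, s ≤ k}:
k:     0  1  2  3  4  5  6  7  8  9 10 11
g(k):  0  0  0  0  0  1  1  1  1  1  2  2
So g(11) = 2.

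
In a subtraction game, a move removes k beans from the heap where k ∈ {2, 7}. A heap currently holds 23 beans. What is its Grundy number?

Compute g(0), g(1), … for moves {2, 7}:
k:     0  1  2  3  4  5  6  7  8  9 10 11 12 13 14 15 16 17 18 19 20 21 22 23
g(k):  0  0  1  1  0  0  1  1  2  0  0  1  1  0  0  1  1  2  0  0  1  1  0  0
So g(23) = 0.

0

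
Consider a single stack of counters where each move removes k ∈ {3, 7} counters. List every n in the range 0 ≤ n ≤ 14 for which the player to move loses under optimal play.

0, 1, 2, 6, 10, 11, 12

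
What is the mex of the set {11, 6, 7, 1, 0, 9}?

The values 0, 1 are all present; 2 is the first non-negative integer missing from the set.

2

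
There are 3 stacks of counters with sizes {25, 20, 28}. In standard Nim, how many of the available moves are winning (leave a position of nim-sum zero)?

3

Nim-sum: 25 ^ 20 ^ 28 = 17.
The overall nim-sum is X = 17. A stack of size p has a winning move iff p XOR X < p (reduce it to p XOR X).
  25: 25 XOR 17 = 8 < 25 — winning move (to 8).
  20: 20 XOR 17 = 5 < 20 — winning move (to 5).
  28: 28 XOR 17 = 13 < 28 — winning move (to 13).
That gives 3 winning moves.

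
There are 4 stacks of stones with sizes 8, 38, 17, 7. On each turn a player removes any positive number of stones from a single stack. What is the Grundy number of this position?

56

Nim-sum: 8 ⊕ 38 ⊕ 17 ⊕ 7 = 56.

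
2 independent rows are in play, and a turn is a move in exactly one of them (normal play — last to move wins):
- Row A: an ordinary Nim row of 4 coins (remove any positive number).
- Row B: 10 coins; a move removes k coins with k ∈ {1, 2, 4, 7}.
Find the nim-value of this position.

Row A is a plain Nim row of size 4, so its Grundy value is 4.
Grundy values for row B (subtraction set {1, 2, 4, 7}):
g(0) = mex{} = 0
g(1) = mex{0} = 1
g(2) = mex{0,1} = 2
g(3) = mex{1,2} = 0
g(4) = mex{0,2} = 1
g(5) = mex{0,1} = 2
g(6) = mex{1,2} = 0
g(7) = mex{0,2} = 1
g(8) = mex{0,1} = 2
g(9) = mex{1,2} = 0
g(10) = mex{0,2} = 1
So g(10) = 1.
By the Sprague-Grundy theorem, the Grundy value of a sum of independent games is the XOR of the component values.
Combined value = 4 XOR 1 = 5.

5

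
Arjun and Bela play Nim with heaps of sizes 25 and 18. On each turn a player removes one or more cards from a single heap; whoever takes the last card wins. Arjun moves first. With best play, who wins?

Arjun wins

Compute the nim-sum pairwise:
25 ^ 18 = 11
The nim-sum is 11 ≠ 0, so this is an N-position: the player to move can win; Arjun has a winning move.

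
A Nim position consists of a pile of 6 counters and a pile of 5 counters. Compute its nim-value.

Nim-sum: 6 ⊕ 5 = 3.

3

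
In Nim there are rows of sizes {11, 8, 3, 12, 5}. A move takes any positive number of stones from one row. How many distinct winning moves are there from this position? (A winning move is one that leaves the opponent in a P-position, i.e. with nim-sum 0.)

3

Bitwise XOR of the heap sizes:
  1011  (11)
  1000  (8)
  0011  (3)
  1100  (12)
  0101  (5)
  ----
  1001  (9)
The overall nim-sum is X = 9. A row of size p has a winning move iff p XOR X < p (reduce it to p XOR X).
  11: 11 XOR 9 = 2 < 11 — winning move (to 2).
  8: 8 XOR 9 = 1 < 8 — winning move (to 1).
  3: 3 XOR 9 = 10 ≥ 3 — no move.
  12: 12 XOR 9 = 5 < 12 — winning move (to 5).
  5: 5 XOR 9 = 12 ≥ 5 — no move.
That gives 3 winning moves.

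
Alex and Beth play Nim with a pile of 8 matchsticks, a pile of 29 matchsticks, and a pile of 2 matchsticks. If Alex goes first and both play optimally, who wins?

Alex wins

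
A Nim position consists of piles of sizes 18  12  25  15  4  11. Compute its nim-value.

Compute the nim-sum pairwise:
18 XOR 12 = 30
30 XOR 25 = 7
7 XOR 15 = 8
8 XOR 4 = 12
12 XOR 11 = 7

7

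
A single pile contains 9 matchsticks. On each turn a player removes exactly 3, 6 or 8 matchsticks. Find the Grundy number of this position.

3

Build the Grundy sequence with g(k) = mex{g(k−s) : s ∈ {3, 6, 8}, s ≤ k}:
g(0) = mex{} = 0
g(1) = mex{} = 0
g(2) = mex{} = 0
g(3) = mex{0} = 1
g(4) = mex{0} = 1
g(5) = mex{0} = 1
g(6) = mex{0,1} = 2
g(7) = mex{0,1} = 2
g(8) = mex{0,1} = 2
g(9) = mex{0,1,2} = 3
So g(9) = 3.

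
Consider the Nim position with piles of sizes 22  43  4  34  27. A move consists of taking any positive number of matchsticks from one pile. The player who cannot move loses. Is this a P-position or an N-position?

Compute the nim-sum pairwise:
22 ⊕ 43 = 61
61 ⊕ 4 = 57
57 ⊕ 34 = 27
27 ⊕ 27 = 0
The nim-sum is 0, so this is a P-position: the player to move is in a losing position under optimal play.

P-position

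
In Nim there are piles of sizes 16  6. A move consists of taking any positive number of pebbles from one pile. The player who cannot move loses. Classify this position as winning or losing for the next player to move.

Nim-sum: 16 ⊕ 6 = 22.
The nim-sum is 22 ≠ 0, so this is an N-position: the player to move can win.

Winning position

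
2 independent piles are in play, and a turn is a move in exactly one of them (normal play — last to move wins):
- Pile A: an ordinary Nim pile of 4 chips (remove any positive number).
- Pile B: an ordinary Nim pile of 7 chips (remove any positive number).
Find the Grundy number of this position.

Pile A is a plain Nim pile of size 4, so its Grundy value is 4.
Pile B is a plain Nim pile of size 7, so its Grundy value is 7.
By the Sprague-Grundy theorem, the Grundy value of a sum of independent games is the XOR of the component values.
Combined value = 4 XOR 7 = 3.

3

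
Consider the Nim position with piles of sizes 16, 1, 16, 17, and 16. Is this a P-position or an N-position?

Write each in binary and XOR column by column:
  10000  (16)
  00001  (1)
  10000  (16)
  10001  (17)
  10000  (16)
  -----
  00000  (0)
The nim-sum is 0, so this is a P-position: the player to move is in a losing position under optimal play.

P-position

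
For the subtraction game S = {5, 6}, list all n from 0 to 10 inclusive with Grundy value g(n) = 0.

Compute g(0), g(1), … for moves {5, 6}:
g(0) = mex{} = 0
g(1) = mex{} = 0
g(2) = mex{} = 0
g(3) = mex{} = 0
g(4) = mex{} = 0
g(5) = mex{0} = 1
g(6) = mex{0} = 1
g(7) = mex{0} = 1
g(8) = mex{0} = 1
g(9) = mex{0} = 1
g(10) = mex{0,1} = 2
The P-positions (g = 0) in 0..10 are 0, 1, 2, 3, 4.

0, 1, 2, 3, 4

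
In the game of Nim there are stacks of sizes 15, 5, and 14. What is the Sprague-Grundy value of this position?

4

Compute the nim-sum pairwise:
15 XOR 5 = 10
10 XOR 14 = 4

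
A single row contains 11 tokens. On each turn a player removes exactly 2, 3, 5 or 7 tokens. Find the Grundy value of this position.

Compute g(0), g(1), … for moves {2, 3, 5, 7}:
k:     0  1  2  3  4  5  6  7  8  9 10 11
g(k):  0  0  1  1  2  2  3  3  4  0  0  1
So g(11) = 1.

1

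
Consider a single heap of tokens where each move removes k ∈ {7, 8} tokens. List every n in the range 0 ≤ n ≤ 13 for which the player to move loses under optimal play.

Compute g(0), g(1), … for moves {7, 8}:
g(0) = mex{} = 0
g(1) = mex{} = 0
g(2) = mex{} = 0
g(3) = mex{} = 0
g(4) = mex{} = 0
g(5) = mex{} = 0
g(6) = mex{} = 0
g(7) = mex{0} = 1
g(8) = mex{0} = 1
g(9) = mex{0} = 1
g(10) = mex{0} = 1
g(11) = mex{0} = 1
g(12) = mex{0} = 1
g(13) = mex{0} = 1
The P-positions (g = 0) in 0..13 are 0, 1, 2, 3, 4, 5, 6.

0, 1, 2, 3, 4, 5, 6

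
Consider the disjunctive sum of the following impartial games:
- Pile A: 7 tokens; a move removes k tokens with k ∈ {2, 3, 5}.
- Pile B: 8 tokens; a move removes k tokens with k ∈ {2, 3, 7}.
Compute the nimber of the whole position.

1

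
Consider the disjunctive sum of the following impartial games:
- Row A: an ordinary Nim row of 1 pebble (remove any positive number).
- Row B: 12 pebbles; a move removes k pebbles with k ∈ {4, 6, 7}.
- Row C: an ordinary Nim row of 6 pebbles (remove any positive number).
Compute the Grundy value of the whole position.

Row A is a plain Nim row of size 1, so its Grundy value is 1.
For row B, compute g(0), g(1), … with moves {4, 6, 7}:
k:     0  1  2  3  4  5  6  7  8  9 10 11 12
g(k):  0  0  0  0  1  1  1  1  2  2  2  0  0
So g(12) = 0.
Row C is a plain Nim row of size 6, so its Grundy value is 6.
The value of a disjunctive sum is the nim-sum of the parts.
Combined value = 1 ⊕ 0 ⊕ 6 = 7.

7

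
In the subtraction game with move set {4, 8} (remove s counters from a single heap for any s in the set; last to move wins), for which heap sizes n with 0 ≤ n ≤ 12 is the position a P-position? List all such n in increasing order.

0, 1, 2, 3, 12

Grundy values for subtraction set {4, 8}:
k:     0  1  2  3  4  5  6  7  8  9 10 11 12
g(k):  0  0  0  0  1  1  1  1  2  2  2  2  0
The P-positions (g = 0) in 0..12 are 0, 1, 2, 3, 12.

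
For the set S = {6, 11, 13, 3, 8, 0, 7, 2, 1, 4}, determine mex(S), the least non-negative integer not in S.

5

The values 0, 1, 2, 3, 4 are all present; 5 is the first non-negative integer missing from the set.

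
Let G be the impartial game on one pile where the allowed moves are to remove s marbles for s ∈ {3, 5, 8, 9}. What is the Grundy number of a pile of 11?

3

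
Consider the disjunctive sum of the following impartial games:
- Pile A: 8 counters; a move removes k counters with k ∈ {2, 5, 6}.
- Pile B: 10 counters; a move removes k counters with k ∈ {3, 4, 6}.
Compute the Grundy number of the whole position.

Build the Grundy sequence for pile A with g(k) = mex{g(k−s) : s ∈ {2, 5, 6}, s ≤ k}:
g(0) = mex{} = 0
g(1) = mex{} = 0
g(2) = mex{0} = 1
g(3) = mex{0} = 1
g(4) = mex{1} = 0
g(5) = mex{0,1} = 2
g(6) = mex{0} = 1
g(7) = mex{0,1,2} = 3
g(8) = mex{1} = 0
So g(8) = 0.
Grundy values for pile B (subtraction set {3, 4, 6}):
k:     0  1  2  3  4  5  6  7  8  9 10
g(k):  0  0  0  1  1  1  2  2  2  0  0
So g(10) = 0.
The value of a disjunctive sum is the nim-sum of the parts.
Combined value = 0 ⊕ 0 = 0.

0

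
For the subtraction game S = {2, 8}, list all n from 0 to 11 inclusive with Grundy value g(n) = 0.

0, 1, 4, 5, 10, 11

Build the Grundy sequence with g(k) = mex{g(k−s) : s ∈ {2, 8}, s ≤ k}:
g(0) = mex{} = 0
g(1) = mex{} = 0
g(2) = mex{0} = 1
g(3) = mex{0} = 1
g(4) = mex{1} = 0
g(5) = mex{1} = 0
g(6) = mex{0} = 1
g(7) = mex{0} = 1
g(8) = mex{0,1} = 2
g(9) = mex{0,1} = 2
g(10) = mex{1,2} = 0
g(11) = mex{1,2} = 0
The P-positions (g = 0) in 0..11 are 0, 1, 4, 5, 10, 11.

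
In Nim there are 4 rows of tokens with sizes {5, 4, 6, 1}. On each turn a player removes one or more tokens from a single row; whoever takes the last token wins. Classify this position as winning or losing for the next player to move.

Compute the nim-sum pairwise:
5 XOR 4 = 1
1 XOR 6 = 7
7 XOR 1 = 6
The nim-sum is 6 ≠ 0, so this is an N-position: the player to move can win.

Winning position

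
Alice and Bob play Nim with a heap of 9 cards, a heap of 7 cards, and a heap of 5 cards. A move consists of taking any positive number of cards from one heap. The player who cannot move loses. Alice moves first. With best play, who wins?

Alice wins

Compute the nim-sum pairwise:
9 ^ 7 = 14
14 ^ 5 = 11
The nim-sum is 11 ≠ 0, so this is an N-position: the player to move can win; Alice has a winning move.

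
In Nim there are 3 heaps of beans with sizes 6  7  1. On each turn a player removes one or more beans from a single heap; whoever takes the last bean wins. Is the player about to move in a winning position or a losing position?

In binary:
  110  (6)
  111  (7)
  001  (1)
  ---
  000  (0)
The nim-sum is 0, so this is a P-position: the player to move is in a losing position under optimal play.

Losing position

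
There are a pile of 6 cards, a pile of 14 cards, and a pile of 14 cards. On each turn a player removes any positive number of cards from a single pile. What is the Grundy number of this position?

6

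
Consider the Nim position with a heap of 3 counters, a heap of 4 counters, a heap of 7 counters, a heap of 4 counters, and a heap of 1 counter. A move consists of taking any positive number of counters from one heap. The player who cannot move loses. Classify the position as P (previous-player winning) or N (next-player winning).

N-position

Compute the nim-sum pairwise:
3 XOR 4 = 7
7 XOR 7 = 0
0 XOR 4 = 4
4 XOR 1 = 5
The nim-sum is 5 ≠ 0, so this is an N-position: the player to move can win.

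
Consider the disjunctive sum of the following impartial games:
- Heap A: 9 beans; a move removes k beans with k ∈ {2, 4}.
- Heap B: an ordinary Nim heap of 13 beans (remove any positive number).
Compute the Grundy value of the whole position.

For heap A, compute g(0), g(1), … with moves {2, 4}:
k:     0  1  2  3  4  5  6  7  8  9
g(k):  0  0  1  1  2  2  0  0  1  1
So g(9) = 1.
Heap B is a plain Nim heap of size 13, so its Grundy value is 13.
By the Sprague-Grundy theorem, the Grundy value of a sum of independent games is the XOR of the component values.
Combined value = 1 XOR 13 = 12.

12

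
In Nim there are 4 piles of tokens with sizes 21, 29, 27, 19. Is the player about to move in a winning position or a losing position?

In binary:
  10101  (21)
  11101  (29)
  11011  (27)
  10011  (19)
  -----
  00000  (0)
The nim-sum is 0, so this is a P-position: the player to move is in a losing position under optimal play.

Losing position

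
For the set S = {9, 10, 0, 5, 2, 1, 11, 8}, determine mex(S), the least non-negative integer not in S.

3

The values 0, 1, 2 are all present; 3 is the first non-negative integer missing from the set.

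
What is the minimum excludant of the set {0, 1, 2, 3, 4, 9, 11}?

5

The values 0, 1, 2, 3, 4 are all present; 5 is the first non-negative integer missing from the set.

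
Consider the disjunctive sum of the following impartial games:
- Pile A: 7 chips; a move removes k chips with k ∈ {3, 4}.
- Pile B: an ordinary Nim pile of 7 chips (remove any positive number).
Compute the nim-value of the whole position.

7

Build the Grundy sequence for pile A with g(k) = mex{g(k−s) : s ∈ {3, 4}, s ≤ k}:
g(0) = mex{} = 0
g(1) = mex{} = 0
g(2) = mex{} = 0
g(3) = mex{0} = 1
g(4) = mex{0} = 1
g(5) = mex{0} = 1
g(6) = mex{0,1} = 2
g(7) = mex{1} = 0
So g(7) = 0.
Pile B is a plain Nim pile of size 7, so its Grundy value is 7.
By the Sprague-Grundy theorem, the Grundy value of a sum of independent games is the XOR of the component values.
Combined value = 0 XOR 7 = 7.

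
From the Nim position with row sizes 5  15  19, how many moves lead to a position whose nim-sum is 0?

1

Write each in binary and XOR column by column:
  00101  (5)
  01111  (15)
  10011  (19)
  -----
  11001  (25)
The overall nim-sum is X = 25. A row of size p has a winning move iff p XOR X < p (reduce it to p XOR X).
  5: 5 XOR 25 = 28 ≥ 5 — no move.
  15: 15 XOR 25 = 22 ≥ 15 — no move.
  19: 19 XOR 25 = 10 < 19 — winning move (to 10).
That gives 1 winning move.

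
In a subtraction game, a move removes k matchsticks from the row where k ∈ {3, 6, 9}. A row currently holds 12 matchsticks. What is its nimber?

Compute g(0), g(1), … for moves {3, 6, 9}:
g(0) = mex{} = 0
g(1) = mex{} = 0
g(2) = mex{} = 0
g(3) = mex{0} = 1
g(4) = mex{0} = 1
g(5) = mex{0} = 1
g(6) = mex{0,1} = 2
g(7) = mex{0,1} = 2
g(8) = mex{0,1} = 2
g(9) = mex{0,1,2} = 3
g(10) = mex{0,1,2} = 3
g(11) = mex{0,1,2} = 3
g(12) = mex{1,2,3} = 0
So g(12) = 0.

0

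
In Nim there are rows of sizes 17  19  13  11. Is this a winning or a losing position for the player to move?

Winning position

Compute the nim-sum pairwise:
17 ^ 19 = 2
2 ^ 13 = 15
15 ^ 11 = 4
The nim-sum is 4 ≠ 0, so this is an N-position: the player to move can win.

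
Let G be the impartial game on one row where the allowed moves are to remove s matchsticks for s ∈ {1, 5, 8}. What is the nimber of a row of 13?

0

Grundy values for subtraction set {1, 5, 8}:
k:     0  1  2  3  4  5  6  7  8  9 10 11 12 13
g(k):  0  1  0  1  0  1  0  1  2  3  2  3  2  0
So g(13) = 0.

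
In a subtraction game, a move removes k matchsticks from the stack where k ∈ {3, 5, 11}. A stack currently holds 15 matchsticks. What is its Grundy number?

Grundy values for subtraction set {3, 5, 11}:
k:     0  1  2  3  4  5  6  7  8  9 10 11 12 13 14 15
g(k):  0  0  0  1  1  1  2  2  0  0  0  1  1  1  2  2
So g(15) = 2.

2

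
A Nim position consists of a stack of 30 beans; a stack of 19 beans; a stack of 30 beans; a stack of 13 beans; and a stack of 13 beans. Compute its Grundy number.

19

Compute the nim-sum pairwise:
30 ^ 19 = 13
13 ^ 30 = 19
19 ^ 13 = 30
30 ^ 13 = 19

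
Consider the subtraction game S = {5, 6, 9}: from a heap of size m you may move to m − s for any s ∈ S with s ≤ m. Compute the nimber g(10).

2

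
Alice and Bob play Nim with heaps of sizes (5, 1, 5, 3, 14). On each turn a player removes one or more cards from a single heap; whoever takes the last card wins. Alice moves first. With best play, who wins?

In binary:
  0101  (5)
  0001  (1)
  0101  (5)
  0011  (3)
  1110  (14)
  ----
  1100  (12)
The nim-sum is 12 ≠ 0, so this is an N-position: the player to move can win; Alice has a winning move.

Alice wins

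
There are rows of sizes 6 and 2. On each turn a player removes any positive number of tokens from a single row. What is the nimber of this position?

4

Compute the nim-sum pairwise:
6 ^ 2 = 4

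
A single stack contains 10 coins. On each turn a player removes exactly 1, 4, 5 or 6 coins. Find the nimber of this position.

Grundy values for subtraction set {1, 4, 5, 6}:
g(0) = mex{} = 0
g(1) = mex{0} = 1
g(2) = mex{1} = 0
g(3) = mex{0} = 1
g(4) = mex{0,1} = 2
g(5) = mex{0,1,2} = 3
g(6) = mex{0,1,3} = 2
g(7) = mex{0,1,2} = 3
g(8) = mex{0,1,2,3} = 4
g(9) = mex{1,2,3,4} = 0
g(10) = mex{0,2,3} = 1
So g(10) = 1.

1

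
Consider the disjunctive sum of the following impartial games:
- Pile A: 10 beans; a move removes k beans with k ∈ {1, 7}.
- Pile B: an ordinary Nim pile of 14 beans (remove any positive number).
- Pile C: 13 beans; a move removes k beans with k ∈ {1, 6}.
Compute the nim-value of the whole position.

For pile A, compute g(0), g(1), … with moves {1, 7}:
k:     0  1  2  3  4  5  6  7  8  9 10
g(k):  0  1  0  1  0  1  0  1  0  1  0
So g(10) = 0.
Pile B is a plain Nim pile of size 14, so its Grundy value is 14.
Grundy values for pile C (subtraction set {1, 6}):
g(0) = mex{} = 0
g(1) = mex{0} = 1
g(2) = mex{1} = 0
g(3) = mex{0} = 1
g(4) = mex{1} = 0
g(5) = mex{0} = 1
g(6) = mex{0,1} = 2
g(7) = mex{1,2} = 0
g(8) = mex{0} = 1
g(9) = mex{1} = 0
g(10) = mex{0} = 1
g(11) = mex{1} = 0
g(12) = mex{0,2} = 1
g(13) = mex{0,1} = 2
So g(13) = 2.
The value of a disjunctive sum is the nim-sum of the parts.
Combined value = 0 ⊕ 14 ⊕ 2 = 12.

12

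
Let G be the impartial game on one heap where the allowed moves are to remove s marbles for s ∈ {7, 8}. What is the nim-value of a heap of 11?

1

Grundy values for subtraction set {7, 8}:
g(0) = mex{} = 0
g(1) = mex{} = 0
g(2) = mex{} = 0
g(3) = mex{} = 0
g(4) = mex{} = 0
g(5) = mex{} = 0
g(6) = mex{} = 0
g(7) = mex{0} = 1
g(8) = mex{0} = 1
g(9) = mex{0} = 1
g(10) = mex{0} = 1
g(11) = mex{0} = 1
So g(11) = 1.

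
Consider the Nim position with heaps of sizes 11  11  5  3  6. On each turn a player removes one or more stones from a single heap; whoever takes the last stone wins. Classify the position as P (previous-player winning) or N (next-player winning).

Write each in binary and XOR column by column:
  1011  (11)
  1011  (11)
  0101  (5)
  0011  (3)
  0110  (6)
  ----
  0000  (0)
The nim-sum is 0, so this is a P-position: the player to move is in a losing position under optimal play.

P-position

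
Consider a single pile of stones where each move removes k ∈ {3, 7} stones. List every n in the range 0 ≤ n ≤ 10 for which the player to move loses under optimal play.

0, 1, 2, 6, 10

Build the Grundy sequence with g(k) = mex{g(k−s) : s ∈ {3, 7}, s ≤ k}:
g(0) = mex{} = 0
g(1) = mex{} = 0
g(2) = mex{} = 0
g(3) = mex{0} = 1
g(4) = mex{0} = 1
g(5) = mex{0} = 1
g(6) = mex{1} = 0
g(7) = mex{0,1} = 2
g(8) = mex{0,1} = 2
g(9) = mex{0} = 1
g(10) = mex{1,2} = 0
The P-positions (g = 0) in 0..10 are 0, 1, 2, 6, 10.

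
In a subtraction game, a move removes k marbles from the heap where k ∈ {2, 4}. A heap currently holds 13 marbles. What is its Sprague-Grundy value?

0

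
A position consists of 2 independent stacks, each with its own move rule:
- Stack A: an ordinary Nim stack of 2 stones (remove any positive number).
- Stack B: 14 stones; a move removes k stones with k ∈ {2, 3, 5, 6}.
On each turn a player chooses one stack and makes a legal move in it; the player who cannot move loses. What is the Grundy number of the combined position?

1

Stack A is a plain Nim stack of size 2, so its Grundy value is 2.
Build the Grundy sequence for stack B with g(k) = mex{g(k−s) : s ∈ {2, 3, 5, 6}, s ≤ k}:
g(0) = mex{} = 0
g(1) = mex{} = 0
g(2) = mex{0} = 1
g(3) = mex{0} = 1
g(4) = mex{0,1} = 2
g(5) = mex{0,1} = 2
g(6) = mex{0,1,2} = 3
g(7) = mex{0,1,2} = 3
g(8) = mex{1,2,3} = 0
g(9) = mex{1,2,3} = 0
g(10) = mex{0,2,3} = 1
g(11) = mex{0,2,3} = 1
g(12) = mex{0,1,3} = 2
g(13) = mex{0,1,3} = 2
g(14) = mex{0,1,2} = 3
So g(14) = 3.
The value of a disjunctive sum is the nim-sum of the parts.
Combined value = 2 XOR 3 = 1.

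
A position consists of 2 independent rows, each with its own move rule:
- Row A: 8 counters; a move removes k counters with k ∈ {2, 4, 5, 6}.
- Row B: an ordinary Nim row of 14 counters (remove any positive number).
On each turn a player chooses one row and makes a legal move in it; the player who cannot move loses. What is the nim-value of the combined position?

Grundy values for row A (subtraction set {2, 4, 5, 6}):
k:     0  1  2  3  4  5  6  7  8
g(k):  0  0  1  1  2  2  3  3  0
So g(8) = 0.
Row B is a plain Nim row of size 14, so its Grundy value is 14.
The value of a disjunctive sum is the nim-sum of the parts.
Combined value = 0 ⊕ 14 = 14.

14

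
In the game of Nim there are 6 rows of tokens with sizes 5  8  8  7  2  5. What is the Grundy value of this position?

5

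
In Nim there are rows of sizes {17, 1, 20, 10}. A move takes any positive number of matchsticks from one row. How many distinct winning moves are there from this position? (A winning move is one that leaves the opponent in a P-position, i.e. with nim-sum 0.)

1

Nim-sum: 17 ⊕ 1 ⊕ 20 ⊕ 10 = 14.
The overall nim-sum is X = 14. A row of size p has a winning move iff p XOR X < p (reduce it to p XOR X).
  17: 17 XOR 14 = 31 ≥ 17 — no move.
  1: 1 XOR 14 = 15 ≥ 1 — no move.
  20: 20 XOR 14 = 26 ≥ 20 — no move.
  10: 10 XOR 14 = 4 < 10 — winning move (to 4).
That gives 1 winning move.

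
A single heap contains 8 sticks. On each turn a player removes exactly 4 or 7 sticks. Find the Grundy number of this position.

2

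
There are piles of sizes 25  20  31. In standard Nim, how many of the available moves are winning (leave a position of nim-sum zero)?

3

Nim-sum: 25 ⊕ 20 ⊕ 31 = 18.
The overall nim-sum is X = 18. A pile of size p has a winning move iff p XOR X < p (reduce it to p XOR X).
  25: 25 XOR 18 = 11 < 25 — winning move (to 11).
  20: 20 XOR 18 = 6 < 20 — winning move (to 6).
  31: 31 XOR 18 = 13 < 31 — winning move (to 13).
That gives 3 winning moves.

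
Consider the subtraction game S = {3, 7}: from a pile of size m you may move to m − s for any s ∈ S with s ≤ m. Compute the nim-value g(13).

1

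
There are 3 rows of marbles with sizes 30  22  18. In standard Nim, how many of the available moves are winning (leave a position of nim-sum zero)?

Nim-sum: 30 ^ 22 ^ 18 = 26.
The overall nim-sum is X = 26. A row of size p has a winning move iff p XOR X < p (reduce it to p XOR X).
  30: 30 XOR 26 = 4 < 30 — winning move (to 4).
  22: 22 XOR 26 = 12 < 22 — winning move (to 12).
  18: 18 XOR 26 = 8 < 18 — winning move (to 8).
That gives 3 winning moves.

3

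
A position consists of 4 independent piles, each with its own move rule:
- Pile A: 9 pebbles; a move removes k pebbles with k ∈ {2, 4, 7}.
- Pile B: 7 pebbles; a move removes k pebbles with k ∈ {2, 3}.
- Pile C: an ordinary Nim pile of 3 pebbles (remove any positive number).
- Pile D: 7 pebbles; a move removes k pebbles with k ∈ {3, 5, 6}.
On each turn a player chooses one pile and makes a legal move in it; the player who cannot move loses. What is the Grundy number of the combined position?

For pile A, compute g(0), g(1), … with moves {2, 4, 7}:
k:     0  1  2  3  4  5  6  7  8  9
g(k):  0  0  1  1  2  2  0  3  1  0
So g(9) = 0.
For pile B, compute g(0), g(1), … with moves {2, 3}:
k:     0  1  2  3  4  5  6  7
g(k):  0  0  1  1  2  0  0  1
So g(7) = 1.
Pile C is a plain Nim pile of size 3, so its Grundy value is 3.
For pile D, compute g(0), g(1), … with moves {3, 5, 6}:
k:     0  1  2  3  4  5  6  7
g(k):  0  0  0  1  1  1  2  2
So g(7) = 2.
By the Sprague-Grundy theorem, the Grundy value of a sum of independent games is the XOR of the component values.
Combined value = 0 XOR 1 XOR 3 XOR 2 = 0.

0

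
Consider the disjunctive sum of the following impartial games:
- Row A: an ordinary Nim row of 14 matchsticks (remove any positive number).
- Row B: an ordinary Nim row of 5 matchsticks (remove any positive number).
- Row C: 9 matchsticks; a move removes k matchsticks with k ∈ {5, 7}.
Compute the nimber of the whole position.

Row A is a plain Nim row of size 14, so its Grundy value is 14.
Row B is a plain Nim row of size 5, so its Grundy value is 5.
Build the Grundy sequence for row C with g(k) = mex{g(k−s) : s ∈ {5, 7}, s ≤ k}:
k:     0  1  2  3  4  5  6  7  8  9
g(k):  0  0  0  0  0  1  1  1  1  1
So g(9) = 1.
The value of a disjunctive sum is the nim-sum of the parts.
Combined value = 14 ⊕ 5 ⊕ 1 = 10.

10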